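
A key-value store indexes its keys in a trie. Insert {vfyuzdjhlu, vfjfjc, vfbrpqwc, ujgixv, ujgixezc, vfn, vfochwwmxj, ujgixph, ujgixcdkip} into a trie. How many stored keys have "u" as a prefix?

Traverse to the node for "u", then collect every word in that subtree.
Matches: "ujgixcdkip", "ujgixezc", "ujgixph", "ujgixv"
Count: 4

4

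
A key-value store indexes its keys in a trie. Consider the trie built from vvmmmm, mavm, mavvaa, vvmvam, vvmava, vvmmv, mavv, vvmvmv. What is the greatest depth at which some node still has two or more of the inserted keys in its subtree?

4

Look for the deepest trie node that still has at least two words in its subtree.
e.g. "mavv" and "mavvaa" share the prefix "mavv" of length 4; no pair shares a longer one.
Longest shared-prefix length: 4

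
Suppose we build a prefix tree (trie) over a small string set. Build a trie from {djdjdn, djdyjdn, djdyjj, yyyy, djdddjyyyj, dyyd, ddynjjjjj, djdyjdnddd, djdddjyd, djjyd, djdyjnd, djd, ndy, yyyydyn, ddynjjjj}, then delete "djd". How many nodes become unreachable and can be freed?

0

A node on "djd"'s path can go only if nothing else ends at it or branches off below it.
Every node on "djd" is still needed (e.g. by "djdjdn"), so nothing is freed.
Nodes removed: 0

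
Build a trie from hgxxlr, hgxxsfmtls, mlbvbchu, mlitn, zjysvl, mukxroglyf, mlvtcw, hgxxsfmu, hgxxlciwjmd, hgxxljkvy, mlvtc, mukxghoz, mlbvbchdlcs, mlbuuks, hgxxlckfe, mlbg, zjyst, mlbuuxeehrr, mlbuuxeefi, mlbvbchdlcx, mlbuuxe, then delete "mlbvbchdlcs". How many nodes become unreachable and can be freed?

1

After clearing the end-marker at "mlbvbchdlcs", prune upward until reaching a node still needed by another word.
The suffix "s" (1 node) is used only by "mlbvbchdlcs"; the node for "mlbvbchdlc" still has the child "x", so pruning stops there.
Nodes removed: 1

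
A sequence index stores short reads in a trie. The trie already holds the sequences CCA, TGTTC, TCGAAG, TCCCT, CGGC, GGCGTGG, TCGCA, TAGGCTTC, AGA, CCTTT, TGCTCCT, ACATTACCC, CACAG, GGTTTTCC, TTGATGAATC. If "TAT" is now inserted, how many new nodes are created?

The longest prefix of "TAT" already in the trie is "TA" (length 2).
Each of the 1 remaining characters creates one node.

1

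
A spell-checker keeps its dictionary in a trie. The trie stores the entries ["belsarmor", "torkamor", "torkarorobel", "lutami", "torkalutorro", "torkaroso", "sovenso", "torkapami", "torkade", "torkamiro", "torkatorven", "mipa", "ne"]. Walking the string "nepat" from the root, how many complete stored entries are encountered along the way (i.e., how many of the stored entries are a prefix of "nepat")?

1

Check each prefix of "nepat" against the stored set — each match is an end-marker on the path.
Prefixes of the query that are stored words: "ne"
Count: 1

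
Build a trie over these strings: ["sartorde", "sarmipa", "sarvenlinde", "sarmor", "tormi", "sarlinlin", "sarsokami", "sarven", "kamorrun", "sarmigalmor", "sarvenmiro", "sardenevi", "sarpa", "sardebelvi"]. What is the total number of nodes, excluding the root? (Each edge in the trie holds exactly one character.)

Trace insertions, counting only characters that open a new branch:
  "sartorde" → 8 new (s, a, r, t, o, r, d, e)
  "sarmipa" → prefix "sar" already present; 4 new (m, i, p, a)
  "sarvenlinde" → prefix "sar" already present; 8 new (v, e, n, l, i, n, d, e)
  "sarmor" → prefix "sarm" already present; 2 new (o, r)
  "tormi" → 5 new (t, o, r, m, i)
  "sarlinlin" → prefix "sar" already present; 6 new (l, i, n, l, i, n)
  "sarsokami" → prefix "sar" already present; 6 new (s, o, k, a, m, i)
  "sarven" → prefix "sarven" already present; 0 new (none)
  "kamorrun" → 8 new (k, a, m, o, r, r, u, n)
  "sarmigalmor" → prefix "sarmi" already present; 6 new (g, a, l, m, o, r)
  "sarvenmiro" → prefix "sarven" already present; 4 new (m, i, r, o)
  "sardenevi" → prefix "sar" already present; 6 new (d, e, n, e, v, i)
  "sarpa" → prefix "sar" already present; 2 new (p, a)
  "sardebelvi" → prefix "sarde" already present; 5 new (b, e, l, v, i)
Total nodes = 8 + 4 + 8 + 2 + 5 + 6 + 6 + 0 + 8 + 6 + 4 + 6 + 2 + 5 = 70

70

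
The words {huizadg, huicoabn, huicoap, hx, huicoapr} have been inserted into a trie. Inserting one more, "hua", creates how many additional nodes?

1

Walking "hua" from the root, the first 2 characters ("hu") follow existing edges; "a" is the first miss.
So 3 − 2 = 1 new nodes.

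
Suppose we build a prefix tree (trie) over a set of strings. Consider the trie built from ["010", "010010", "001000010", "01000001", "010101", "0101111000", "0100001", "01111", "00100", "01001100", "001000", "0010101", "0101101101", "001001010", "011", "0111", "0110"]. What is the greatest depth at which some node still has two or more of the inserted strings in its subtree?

The deepest shared node is where two words last agree before diverging.
"001000" and "001000010" agree on "001000" (6 characters) before diverging; nothing deeper is shared.
Longest shared-prefix length: 6

6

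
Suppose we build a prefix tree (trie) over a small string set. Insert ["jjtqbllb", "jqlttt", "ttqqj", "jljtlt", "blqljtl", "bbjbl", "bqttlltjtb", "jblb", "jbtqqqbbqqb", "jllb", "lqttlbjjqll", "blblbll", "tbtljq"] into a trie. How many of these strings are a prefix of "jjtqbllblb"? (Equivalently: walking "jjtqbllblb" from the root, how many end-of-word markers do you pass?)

Walk "jjtqbllblb" from the root; an end-of-word marker is hit whenever a stored word is a prefix of "jjtqbllblb".
Prefixes of the query that are stored words: "jjtqbllb"
Count: 1

1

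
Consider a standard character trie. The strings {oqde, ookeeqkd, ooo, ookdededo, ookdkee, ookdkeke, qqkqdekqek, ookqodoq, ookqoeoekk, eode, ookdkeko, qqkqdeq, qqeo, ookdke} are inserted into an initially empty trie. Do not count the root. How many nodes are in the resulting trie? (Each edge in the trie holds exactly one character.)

Count nodes per top-level branch (shared prefixes stored once):
  'e'-branch (eode): 4 nodes
  'o'-branch (ookdededo, ookdke, ookdkee, ookdkeke, ookdkeko, ookeeqkd, ookqodoq, ookqoeoekk, ooo, oqde): 34 nodes
  'q'-branch (qqeo, qqkqdekqek, qqkqdeq): 13 nodes
Sum: 51

51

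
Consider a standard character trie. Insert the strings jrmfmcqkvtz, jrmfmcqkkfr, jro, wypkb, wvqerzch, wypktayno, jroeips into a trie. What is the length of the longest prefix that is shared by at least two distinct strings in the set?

Look for the deepest trie node that still has at least two words in its subtree.
"jrmfmcqkkfr" and "jrmfmcqkvtz" agree on "jrmfmcqk" (8 characters) before diverging; nothing deeper is shared.
Longest shared-prefix length: 8

8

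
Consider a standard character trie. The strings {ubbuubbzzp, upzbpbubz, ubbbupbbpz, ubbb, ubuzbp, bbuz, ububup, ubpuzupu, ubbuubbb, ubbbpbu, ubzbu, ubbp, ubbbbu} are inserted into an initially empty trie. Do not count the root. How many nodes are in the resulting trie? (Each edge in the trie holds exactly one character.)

52

Trace insertions, counting only characters that open a new branch:
  "ubbuubbzzp" → 10 new (u, b, b, u, u, b, b, z, z, p)
  "upzbpbubz" → prefix "u" already present; 8 new (p, z, b, p, b, u, b, z)
  "ubbbupbbpz" → prefix "ubb" already present; 7 new (b, u, p, b, b, p, z)
  "ubbb" → prefix "ubbb" already present; 0 new (none)
  "ubuzbp" → prefix "ub" already present; 4 new (u, z, b, p)
  "bbuz" → 4 new (b, b, u, z)
  "ububup" → prefix "ubu" already present; 3 new (b, u, p)
  "ubpuzupu" → prefix "ub" already present; 6 new (p, u, z, u, p, u)
  "ubbuubbb" → prefix "ubbuubb" already present; 1 new (b)
  "ubbbpbu" → prefix "ubbb" already present; 3 new (p, b, u)
  "ubzbu" → prefix "ub" already present; 3 new (z, b, u)
  "ubbp" → prefix "ubb" already present; 1 new (p)
  "ubbbbu" → prefix "ubbb" already present; 2 new (b, u)
Total nodes = 10 + 8 + 7 + 0 + 4 + 4 + 3 + 6 + 1 + 3 + 3 + 1 + 2 = 52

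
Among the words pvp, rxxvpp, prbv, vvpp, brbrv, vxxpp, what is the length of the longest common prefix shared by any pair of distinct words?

1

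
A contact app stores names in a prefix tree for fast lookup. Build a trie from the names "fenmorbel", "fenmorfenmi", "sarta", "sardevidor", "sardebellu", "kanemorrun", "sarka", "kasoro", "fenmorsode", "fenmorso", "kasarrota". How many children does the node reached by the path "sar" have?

Follow the path "sar" to its node, then look at its outgoing edges.
Distinct next characters after "sar": d, k, t.
That node has 3 child edges.

3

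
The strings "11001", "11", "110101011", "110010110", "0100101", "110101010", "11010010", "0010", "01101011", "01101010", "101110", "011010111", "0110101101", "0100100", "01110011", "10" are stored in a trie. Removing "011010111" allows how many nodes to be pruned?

After clearing the end-marker at "011010111", prune upward until reaching a node still needed by another word.
The suffix "1" (1 node) is used only by "011010111"; the node for "01101011" still has the child "0", so pruning stops there.
Nodes removed: 1

1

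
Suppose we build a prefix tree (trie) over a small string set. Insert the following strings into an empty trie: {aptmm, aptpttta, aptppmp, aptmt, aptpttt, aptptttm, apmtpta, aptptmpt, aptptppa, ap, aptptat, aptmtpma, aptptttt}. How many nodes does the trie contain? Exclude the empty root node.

For each word, the new-node count is its length minus the longest prefix already in the trie:
  "aptmm" → 5 new (a, p, t, m, m)
  "aptpttta" → prefix "apt" already present; 5 new (p, t, t, t, a)
  "aptppmp" → prefix "aptp" already present; 3 new (p, m, p)
  "aptmt" → prefix "aptm" already present; 1 new (t)
  "aptpttt" → prefix "aptpttt" already present; 0 new (none)
  "aptptttm" → prefix "aptpttt" already present; 1 new (m)
  "apmtpta" → prefix "ap" already present; 5 new (m, t, p, t, a)
  "aptptmpt" → prefix "aptpt" already present; 3 new (m, p, t)
  "aptptppa" → prefix "aptpt" already present; 3 new (p, p, a)
  "ap" → prefix "ap" already present; 0 new (none)
  "aptptat" → prefix "aptpt" already present; 2 new (a, t)
  "aptmtpma" → prefix "aptmt" already present; 3 new (p, m, a)
  "aptptttt" → prefix "aptpttt" already present; 1 new (t)
Total nodes = 5 + 5 + 3 + 1 + 0 + 1 + 5 + 3 + 3 + 0 + 2 + 3 + 1 = 32

32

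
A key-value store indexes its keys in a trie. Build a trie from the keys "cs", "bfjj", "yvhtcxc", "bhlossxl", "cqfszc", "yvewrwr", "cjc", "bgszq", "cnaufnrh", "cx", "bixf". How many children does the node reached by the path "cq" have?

1

Follow the path "cq" to its node, then look at its outgoing edges.
Characters that immediately follow "cq" among the stored strings: {f}.
That node has 1 child edge.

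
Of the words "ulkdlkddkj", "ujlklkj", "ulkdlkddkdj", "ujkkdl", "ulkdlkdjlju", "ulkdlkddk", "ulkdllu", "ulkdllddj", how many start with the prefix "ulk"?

Filter for entries beginning with "ulk":
Matches: "ulkdlkddk", "ulkdlkddkdj", "ulkdlkddkj", "ulkdlkdjlju", "ulkdllddj", "ulkdllu"
Count: 6

6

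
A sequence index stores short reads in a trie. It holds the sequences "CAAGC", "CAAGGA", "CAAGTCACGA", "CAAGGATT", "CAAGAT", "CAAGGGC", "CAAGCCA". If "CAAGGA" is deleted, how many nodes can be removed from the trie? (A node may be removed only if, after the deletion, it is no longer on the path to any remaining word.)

0

Walk "CAAGGA" from the leaf back toward the root, removing each node that no remaining word uses.
Every node on "CAAGGA" is still needed (e.g. by "CAAGGATT"), so nothing is freed.
Nodes removed: 0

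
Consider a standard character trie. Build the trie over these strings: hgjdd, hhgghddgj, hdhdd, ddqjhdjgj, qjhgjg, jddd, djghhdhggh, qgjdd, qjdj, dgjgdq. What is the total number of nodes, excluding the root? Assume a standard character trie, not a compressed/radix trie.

Insert word by word; a character creates a node only if that edge doesn't already exist:
  "hgjdd" → 5 new (h, g, j, d, d)
  "hhgghddgj" → prefix "h" already present; 8 new (h, g, g, h, d, d, g, j)
  "hdhdd" → prefix "h" already present; 4 new (d, h, d, d)
  "ddqjhdjgj" → 9 new (d, d, q, j, h, d, j, g, j)
  "qjhgjg" → 6 new (q, j, h, g, j, g)
  "jddd" → 4 new (j, d, d, d)
  "djghhdhggh" → prefix "d" already present; 9 new (j, g, h, h, d, h, g, g, h)
  "qgjdd" → prefix "q" already present; 4 new (g, j, d, d)
  "qjdj" → prefix "qj" already present; 2 new (d, j)
  "dgjgdq" → prefix "d" already present; 5 new (g, j, g, d, q)
Total nodes = 5 + 8 + 4 + 9 + 6 + 4 + 9 + 4 + 2 + 5 = 56

56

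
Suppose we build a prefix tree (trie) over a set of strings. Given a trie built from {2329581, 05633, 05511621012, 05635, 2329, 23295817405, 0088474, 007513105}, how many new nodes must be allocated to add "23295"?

"23295" is already a full path in the trie; only an end-marker is added.
No new nodes are needed: 0.

0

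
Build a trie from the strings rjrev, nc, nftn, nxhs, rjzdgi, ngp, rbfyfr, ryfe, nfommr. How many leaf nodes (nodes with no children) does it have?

Leaves are exactly the stored words that no other stored word extends.
Those words: "nc", "nfommr", "nftn", "ngp", "nxhs", "rbfyfr", "rjrev", "rjzdgi", "ryfe"
Leaf count: 9

9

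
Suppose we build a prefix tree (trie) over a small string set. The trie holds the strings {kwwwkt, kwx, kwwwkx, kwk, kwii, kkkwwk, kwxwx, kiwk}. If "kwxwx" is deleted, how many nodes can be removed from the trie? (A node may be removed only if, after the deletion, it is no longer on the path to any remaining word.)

A node on "kwxwx"'s path can go only if nothing else ends at it or branches off below it.
The suffix "wx" (2 nodes) is used only by "kwxwx"; "kwx" is itself a stored word, so pruning stops there.
Nodes removed: 2

2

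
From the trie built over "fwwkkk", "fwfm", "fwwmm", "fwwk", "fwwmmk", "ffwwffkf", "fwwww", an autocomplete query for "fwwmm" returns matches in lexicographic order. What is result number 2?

fwwmmk

Words with prefix "fwwmm", in lexicographic order: "fwwmm", "fwwmmk"
The 2nd is fwwmmk.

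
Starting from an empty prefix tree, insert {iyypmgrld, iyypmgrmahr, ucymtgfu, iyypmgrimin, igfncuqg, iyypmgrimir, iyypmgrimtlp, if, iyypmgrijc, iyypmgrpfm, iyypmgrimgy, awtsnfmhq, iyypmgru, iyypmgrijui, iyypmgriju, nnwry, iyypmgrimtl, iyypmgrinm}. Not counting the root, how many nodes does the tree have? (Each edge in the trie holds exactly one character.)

Insert word by word; a character creates a node only if that edge doesn't already exist:
  "iyypmgrld" → 9 new (i, y, y, p, m, g, r, l, d)
  "iyypmgrmahr" → prefix "iyypmgr" already present; 4 new (m, a, h, r)
  "ucymtgfu" → 8 new (u, c, y, m, t, g, f, u)
  "iyypmgrimin" → prefix "iyypmgr" already present; 4 new (i, m, i, n)
  "igfncuqg" → prefix "i" already present; 7 new (g, f, n, c, u, q, g)
  "iyypmgrimir" → prefix "iyypmgrimi" already present; 1 new (r)
  "iyypmgrimtlp" → prefix "iyypmgrim" already present; 3 new (t, l, p)
  "if" → prefix "i" already present; 1 new (f)
  "iyypmgrijc" → prefix "iyypmgri" already present; 2 new (j, c)
  "iyypmgrpfm" → prefix "iyypmgr" already present; 3 new (p, f, m)
  "iyypmgrimgy" → prefix "iyypmgrim" already present; 2 new (g, y)
  "awtsnfmhq" → 9 new (a, w, t, s, n, f, m, h, q)
  "iyypmgru" → prefix "iyypmgr" already present; 1 new (u)
  "iyypmgrijui" → prefix "iyypmgrij" already present; 2 new (u, i)
  "iyypmgriju" → prefix "iyypmgriju" already present; 0 new (none)
  "nnwry" → 5 new (n, n, w, r, y)
  "iyypmgrimtl" → prefix "iyypmgrimtl" already present; 0 new (none)
  "iyypmgrinm" → prefix "iyypmgri" already present; 2 new (n, m)
Total nodes = 9 + 4 + 8 + 4 + 7 + 1 + 3 + 1 + 2 + 3 + 2 + 9 + 1 + 2 + 0 + 5 + 0 + 2 = 63

63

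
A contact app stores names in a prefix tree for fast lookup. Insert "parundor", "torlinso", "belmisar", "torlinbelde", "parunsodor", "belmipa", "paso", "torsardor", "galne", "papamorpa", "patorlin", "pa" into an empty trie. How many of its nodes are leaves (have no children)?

11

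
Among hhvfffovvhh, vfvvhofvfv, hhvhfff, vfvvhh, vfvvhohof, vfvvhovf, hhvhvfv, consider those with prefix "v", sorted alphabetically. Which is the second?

vfvvhofvfv

Words with prefix "v", in lexicographic order: "vfvvhh", "vfvvhofvfv", "vfvvhohof", "vfvvhovf"
Position 2: vfvvhofvfv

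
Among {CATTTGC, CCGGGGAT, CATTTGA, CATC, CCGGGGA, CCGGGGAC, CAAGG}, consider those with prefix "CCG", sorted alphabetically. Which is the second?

CCGGGGAC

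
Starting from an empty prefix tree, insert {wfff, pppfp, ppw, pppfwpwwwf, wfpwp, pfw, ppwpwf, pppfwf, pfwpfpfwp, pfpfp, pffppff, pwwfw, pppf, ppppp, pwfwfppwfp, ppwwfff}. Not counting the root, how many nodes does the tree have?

Trace insertions, counting only characters that open a new branch:
  "wfff" → 4 new (w, f, f, f)
  "pppfp" → 5 new (p, p, p, f, p)
  "ppw" → prefix "pp" already present; 1 new (w)
  "pppfwpwwwf" → prefix "pppf" already present; 6 new (w, p, w, w, w, f)
  "wfpwp" → prefix "wf" already present; 3 new (p, w, p)
  "pfw" → prefix "p" already present; 2 new (f, w)
  "ppwpwf" → prefix "ppw" already present; 3 new (p, w, f)
  "pppfwf" → prefix "pppfw" already present; 1 new (f)
  "pfwpfpfwp" → prefix "pfw" already present; 6 new (p, f, p, f, w, p)
  "pfpfp" → prefix "pf" already present; 3 new (p, f, p)
  "pffppff" → prefix "pf" already present; 5 new (f, p, p, f, f)
  "pwwfw" → prefix "p" already present; 4 new (w, w, f, w)
  "pppf" → prefix "pppf" already present; 0 new (none)
  "ppppp" → prefix "ppp" already present; 2 new (p, p)
  "pwfwfppwfp" → prefix "pw" already present; 8 new (f, w, f, p, p, w, f, p)
  "ppwwfff" → prefix "ppw" already present; 4 new (w, f, f, f)
Total nodes = 4 + 5 + 1 + 6 + 3 + 2 + 3 + 1 + 6 + 3 + 5 + 4 + 0 + 2 + 8 + 4 = 57

57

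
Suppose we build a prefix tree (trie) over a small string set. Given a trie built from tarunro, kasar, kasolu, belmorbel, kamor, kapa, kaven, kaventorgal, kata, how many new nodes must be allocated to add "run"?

"run" shares no prefix with any stored word, so all 3 characters open new nodes.
3 − 0 = 3 new nodes.

3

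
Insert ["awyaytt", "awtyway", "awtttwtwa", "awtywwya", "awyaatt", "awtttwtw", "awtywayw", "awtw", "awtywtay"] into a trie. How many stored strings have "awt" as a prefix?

Traverse to the node for "awt", then collect every word in that subtree.
Words under "awt": awtttwtw, awtttwtwa, awtw, awtyway, awtywayw, awtywtay, awtywwya
Count: 7

7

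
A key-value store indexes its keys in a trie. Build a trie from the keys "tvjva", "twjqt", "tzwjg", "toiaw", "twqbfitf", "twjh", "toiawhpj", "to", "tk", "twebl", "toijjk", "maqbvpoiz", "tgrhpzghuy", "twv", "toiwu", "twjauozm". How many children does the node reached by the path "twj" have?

Follow the path "twj" to its node, then look at its outgoing edges.
Characters that immediately follow "twj" among the stored strings: {a, h, q}.
That node has 3 child edges.

3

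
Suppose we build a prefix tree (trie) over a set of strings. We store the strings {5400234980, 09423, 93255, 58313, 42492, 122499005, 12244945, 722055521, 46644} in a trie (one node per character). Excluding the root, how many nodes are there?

Insert word by word; a character creates a node only if that edge doesn't already exist:
  "5400234980" → 10 new (5, 4, 0, 0, 2, 3, 4, 9, 8, 0)
  "09423" → 5 new (0, 9, 4, 2, 3)
  "93255" → 5 new (9, 3, 2, 5, 5)
  "58313" → prefix "5" already present; 4 new (8, 3, 1, 3)
  "42492" → 5 new (4, 2, 4, 9, 2)
  "122499005" → 9 new (1, 2, 2, 4, 9, 9, 0, 0, 5)
  "12244945" → prefix "1224" already present; 4 new (4, 9, 4, 5)
  "722055521" → 9 new (7, 2, 2, 0, 5, 5, 5, 2, 1)
  "46644" → prefix "4" already present; 4 new (6, 6, 4, 4)
Total nodes = 10 + 5 + 5 + 4 + 5 + 9 + 4 + 9 + 4 = 55

55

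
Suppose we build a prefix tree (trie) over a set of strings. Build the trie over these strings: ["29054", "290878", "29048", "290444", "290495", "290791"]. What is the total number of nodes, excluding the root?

Count nodes per top-level branch (shared prefixes stored once):
  '2'-branch (290444, 29048, 290495, 29054, 290791, 290878): 17 nodes
Sum: 17

17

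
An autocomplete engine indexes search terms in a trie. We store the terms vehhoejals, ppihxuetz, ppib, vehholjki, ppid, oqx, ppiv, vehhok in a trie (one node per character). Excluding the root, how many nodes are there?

Insert word by word; a character creates a node only if that edge doesn't already exist:
  "vehhoejals" → 10 new (v, e, h, h, o, e, j, a, l, s)
  "ppihxuetz" → 9 new (p, p, i, h, x, u, e, t, z)
  "ppib" → prefix "ppi" already present; 1 new (b)
  "vehholjki" → prefix "vehho" already present; 4 new (l, j, k, i)
  "ppid" → prefix "ppi" already present; 1 new (d)
  "oqx" → 3 new (o, q, x)
  "ppiv" → prefix "ppi" already present; 1 new (v)
  "vehhok" → prefix "vehho" already present; 1 new (k)
Total nodes = 10 + 9 + 1 + 4 + 1 + 3 + 1 + 1 = 30

30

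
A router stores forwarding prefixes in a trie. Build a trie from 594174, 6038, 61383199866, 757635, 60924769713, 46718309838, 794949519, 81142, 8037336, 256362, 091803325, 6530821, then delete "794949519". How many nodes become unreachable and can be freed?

After clearing the end-marker at "794949519", prune upward until reaching a node still needed by another word.
The suffix "94949519" (8 nodes) is used only by "794949519"; the node for "7" still has the child "5", so pruning stops there.
Nodes removed: 8

8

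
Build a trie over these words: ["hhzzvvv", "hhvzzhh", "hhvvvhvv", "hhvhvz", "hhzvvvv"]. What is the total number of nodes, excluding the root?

24

Trie structure (* marks end of a word):
(root)
└─ h
   └─ h
      ├─ v
      │  ├─ h
      │  │  └─ v
      │  │     └─ z *
      │  ├─ v
      │  │  └─ v
      │  │     └─ h
      │  │        └─ v
      │  │           └─ v *
      │  └─ z
      │     └─ z
      │        └─ h
      │           └─ h *
      └─ z
         ├─ v
         │  └─ v
         │     └─ v
         │        └─ v *
         └─ z
            └─ v
               └─ v
                  └─ v *
Counting every labelled node above: 24.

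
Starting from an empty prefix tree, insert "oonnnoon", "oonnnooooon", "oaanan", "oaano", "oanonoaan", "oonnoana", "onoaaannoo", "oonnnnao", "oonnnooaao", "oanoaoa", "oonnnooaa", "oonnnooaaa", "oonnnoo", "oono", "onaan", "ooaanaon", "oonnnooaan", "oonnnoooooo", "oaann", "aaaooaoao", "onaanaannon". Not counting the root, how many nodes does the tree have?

76

Insert word by word; a character creates a node only if that edge doesn't already exist:
  "oonnnoon" → 8 new (o, o, n, n, n, o, o, n)
  "oonnnooooon" → prefix "oonnnoo" already present; 4 new (o, o, o, n)
  "oaanan" → prefix "o" already present; 5 new (a, a, n, a, n)
  "oaano" → prefix "oaan" already present; 1 new (o)
  "oanonoaan" → prefix "oa" already present; 7 new (n, o, n, o, a, a, n)
  "oonnoana" → prefix "oonn" already present; 4 new (o, a, n, a)
  "onoaaannoo" → prefix "o" already present; 9 new (n, o, a, a, a, n, n, o, o)
  "oonnnnao" → prefix "oonnn" already present; 3 new (n, a, o)
  "oonnnooaao" → prefix "oonnnoo" already present; 3 new (a, a, o)
  "oanoaoa" → prefix "oano" already present; 3 new (a, o, a)
  "oonnnooaa" → prefix "oonnnooaa" already present; 0 new (none)
  "oonnnooaaa" → prefix "oonnnooaa" already present; 1 new (a)
  "oonnnoo" → prefix "oonnnoo" already present; 0 new (none)
  "oono" → prefix "oon" already present; 1 new (o)
  "onaan" → prefix "on" already present; 3 new (a, a, n)
  "ooaanaon" → prefix "oo" already present; 6 new (a, a, n, a, o, n)
  "oonnnooaan" → prefix "oonnnooaa" already present; 1 new (n)
  "oonnnoooooo" → prefix "oonnnooooo" already present; 1 new (o)
  "oaann" → prefix "oaan" already present; 1 new (n)
  "aaaooaoao" → 9 new (a, a, a, o, o, a, o, a, o)
  "onaanaannon" → prefix "onaan" already present; 6 new (a, a, n, n, o, n)
Total nodes = 8 + 4 + 5 + 1 + 7 + 4 + 9 + 3 + 3 + 3 + 0 + 1 + 0 + 1 + 3 + 6 + 1 + 1 + 1 + 9 + 6 = 76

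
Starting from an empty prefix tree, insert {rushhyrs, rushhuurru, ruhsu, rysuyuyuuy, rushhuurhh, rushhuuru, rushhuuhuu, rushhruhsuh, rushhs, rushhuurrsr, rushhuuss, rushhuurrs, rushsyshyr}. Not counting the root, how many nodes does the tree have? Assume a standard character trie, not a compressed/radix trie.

48

Count nodes per top-level branch (shared prefixes stored once):
  'r'-branch (ruhsu, rushhruhsuh, rushhs, rushhuuhuu, rushhuurhh, rushhuurrs, rushhuurrsr, rushhuurru, rushhuuru, rushhuuss, rushhyrs, rushsyshyr, rysuyuyuuy): 48 nodes
Sum: 48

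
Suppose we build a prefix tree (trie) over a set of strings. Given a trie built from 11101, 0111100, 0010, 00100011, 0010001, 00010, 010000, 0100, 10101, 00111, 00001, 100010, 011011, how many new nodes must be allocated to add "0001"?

Every character of "0001" already lies on an existing path (it is a prefix of some stored word).
No new nodes are needed: 0.

0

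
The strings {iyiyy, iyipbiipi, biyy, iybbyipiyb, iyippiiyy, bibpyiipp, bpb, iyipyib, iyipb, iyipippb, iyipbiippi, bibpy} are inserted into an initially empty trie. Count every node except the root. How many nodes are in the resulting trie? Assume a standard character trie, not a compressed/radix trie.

46

Trace insertions, counting only characters that open a new branch:
  "iyiyy" → 5 new (i, y, i, y, y)
  "iyipbiipi" → prefix "iyi" already present; 6 new (p, b, i, i, p, i)
  "biyy" → 4 new (b, i, y, y)
  "iybbyipiyb" → prefix "iy" already present; 8 new (b, b, y, i, p, i, y, b)
  "iyippiiyy" → prefix "iyip" already present; 5 new (p, i, i, y, y)
  "bibpyiipp" → prefix "bi" already present; 7 new (b, p, y, i, i, p, p)
  "bpb" → prefix "b" already present; 2 new (p, b)
  "iyipyib" → prefix "iyip" already present; 3 new (y, i, b)
  "iyipb" → prefix "iyipb" already present; 0 new (none)
  "iyipippb" → prefix "iyip" already present; 4 new (i, p, p, b)
  "iyipbiippi" → prefix "iyipbiip" already present; 2 new (p, i)
  "bibpy" → prefix "bibpy" already present; 0 new (none)
Total nodes = 5 + 6 + 4 + 8 + 5 + 7 + 2 + 3 + 0 + 4 + 2 + 0 = 46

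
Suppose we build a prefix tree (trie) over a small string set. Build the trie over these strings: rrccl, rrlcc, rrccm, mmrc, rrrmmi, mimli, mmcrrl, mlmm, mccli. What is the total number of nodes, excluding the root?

Insert word by word; a character creates a node only if that edge doesn't already exist:
  "rrccl" → 5 new (r, r, c, c, l)
  "rrlcc" → prefix "rr" already present; 3 new (l, c, c)
  "rrccm" → prefix "rrcc" already present; 1 new (m)
  "mmrc" → 4 new (m, m, r, c)
  "rrrmmi" → prefix "rr" already present; 4 new (r, m, m, i)
  "mimli" → prefix "m" already present; 4 new (i, m, l, i)
  "mmcrrl" → prefix "mm" already present; 4 new (c, r, r, l)
  "mlmm" → prefix "m" already present; 3 new (l, m, m)
  "mccli" → prefix "m" already present; 4 new (c, c, l, i)
Total nodes = 5 + 3 + 1 + 4 + 4 + 4 + 4 + 3 + 4 = 32

32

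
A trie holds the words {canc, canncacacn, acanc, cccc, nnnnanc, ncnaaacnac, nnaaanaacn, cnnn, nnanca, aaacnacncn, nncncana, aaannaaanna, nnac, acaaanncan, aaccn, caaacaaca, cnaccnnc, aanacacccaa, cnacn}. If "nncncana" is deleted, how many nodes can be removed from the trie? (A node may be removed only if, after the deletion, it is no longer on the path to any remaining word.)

6

After clearing the end-marker at "nncncana", prune upward until reaching a node still needed by another word.
The suffix "cncana" (6 nodes) is used only by "nncncana"; the node for "nn" still has the child "n", so pruning stops there.
Nodes removed: 6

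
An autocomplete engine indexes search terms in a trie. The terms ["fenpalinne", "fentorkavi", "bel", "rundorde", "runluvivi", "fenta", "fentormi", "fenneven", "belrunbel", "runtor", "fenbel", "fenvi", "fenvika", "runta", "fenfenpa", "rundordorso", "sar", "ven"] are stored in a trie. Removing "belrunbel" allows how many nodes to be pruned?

6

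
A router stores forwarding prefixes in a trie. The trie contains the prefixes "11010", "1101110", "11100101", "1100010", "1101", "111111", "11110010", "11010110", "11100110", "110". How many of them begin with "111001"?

2

Filter for entries beginning with "111001":
Matches: "11100101", "11100110"
Count: 2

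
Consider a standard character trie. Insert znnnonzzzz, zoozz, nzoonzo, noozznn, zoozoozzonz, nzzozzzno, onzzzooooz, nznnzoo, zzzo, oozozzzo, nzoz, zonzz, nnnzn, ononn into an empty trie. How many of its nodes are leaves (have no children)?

Leaves are exactly the stored words that no other stored word extends.
Those words: "nnnzn", "noozznn", "nznnzoo", "nzoonzo", "nzoz", "nzzozzzno", "ononn", "onzzzooooz", "oozozzzo", "znnnonzzzz", "zonzz", "zoozoozzonz", "zoozz", "zzzo"
Leaf count: 14

14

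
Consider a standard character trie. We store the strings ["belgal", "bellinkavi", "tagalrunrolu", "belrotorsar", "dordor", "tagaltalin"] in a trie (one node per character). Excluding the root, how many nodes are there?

44

For each word, the new-node count is its length minus the longest prefix already in the trie:
  "belgal" → 6 new (b, e, l, g, a, l)
  "bellinkavi" → prefix "bel" already present; 7 new (l, i, n, k, a, v, i)
  "tagalrunrolu" → 12 new (t, a, g, a, l, r, u, n, r, o, l, u)
  "belrotorsar" → prefix "bel" already present; 8 new (r, o, t, o, r, s, a, r)
  "dordor" → 6 new (d, o, r, d, o, r)
  "tagaltalin" → prefix "tagal" already present; 5 new (t, a, l, i, n)
Total nodes = 6 + 7 + 12 + 8 + 6 + 5 = 44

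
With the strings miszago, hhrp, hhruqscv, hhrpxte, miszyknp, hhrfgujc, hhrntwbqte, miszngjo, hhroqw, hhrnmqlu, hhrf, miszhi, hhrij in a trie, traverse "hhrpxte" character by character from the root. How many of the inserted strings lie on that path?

2

Check each prefix of "hhrpxte" against the stored set — each match is an end-marker on the path.
Prefixes of the query that are stored words: "hhrp", "hhrpxte"
Count: 2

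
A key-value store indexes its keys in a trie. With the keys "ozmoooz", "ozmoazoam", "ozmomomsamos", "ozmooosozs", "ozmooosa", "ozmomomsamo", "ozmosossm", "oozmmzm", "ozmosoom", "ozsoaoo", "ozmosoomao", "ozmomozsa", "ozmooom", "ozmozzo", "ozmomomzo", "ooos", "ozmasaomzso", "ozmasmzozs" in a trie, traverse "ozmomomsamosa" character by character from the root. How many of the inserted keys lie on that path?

2

Check each prefix of "ozmomomsamosa" against the stored set — each match is an end-marker on the path.
Prefixes of the query that are stored words: "ozmomomsamo", "ozmomomsamos"
Count: 2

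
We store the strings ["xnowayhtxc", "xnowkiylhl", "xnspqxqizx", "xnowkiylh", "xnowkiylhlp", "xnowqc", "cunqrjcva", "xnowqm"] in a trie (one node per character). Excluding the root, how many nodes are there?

37

Trace insertions, counting only characters that open a new branch:
  "xnowayhtxc" → 10 new (x, n, o, w, a, y, h, t, x, c)
  "xnowkiylhl" → prefix "xnow" already present; 6 new (k, i, y, l, h, l)
  "xnspqxqizx" → prefix "xn" already present; 8 new (s, p, q, x, q, i, z, x)
  "xnowkiylh" → prefix "xnowkiylh" already present; 0 new (none)
  "xnowkiylhlp" → prefix "xnowkiylhl" already present; 1 new (p)
  "xnowqc" → prefix "xnow" already present; 2 new (q, c)
  "cunqrjcva" → 9 new (c, u, n, q, r, j, c, v, a)
  "xnowqm" → prefix "xnowq" already present; 1 new (m)
Total nodes = 10 + 6 + 8 + 0 + 1 + 2 + 9 + 1 = 37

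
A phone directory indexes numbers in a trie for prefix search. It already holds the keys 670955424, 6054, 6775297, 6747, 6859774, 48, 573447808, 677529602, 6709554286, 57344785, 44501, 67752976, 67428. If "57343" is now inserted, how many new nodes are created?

1

The longest prefix of "57343" already in the trie is "5734" (length 4).
New nodes needed: |"57343"| − 4 = 5 − 4 = 1.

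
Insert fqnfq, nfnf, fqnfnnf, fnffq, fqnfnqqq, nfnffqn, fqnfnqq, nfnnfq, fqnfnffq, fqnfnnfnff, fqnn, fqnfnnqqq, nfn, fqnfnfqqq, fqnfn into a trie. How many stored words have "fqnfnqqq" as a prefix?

Filter for entries beginning with "fqnfnqqq":
Words under "fqnfnqqq": fqnfnqqq
Count: 1

1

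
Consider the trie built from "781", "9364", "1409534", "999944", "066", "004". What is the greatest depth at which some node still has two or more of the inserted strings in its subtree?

1

Equivalently: take the maximum, over all pairs, of their longest common prefix length.
e.g. "004" and "066" share the prefix "0" of length 1; no pair shares a longer one.
Longest shared-prefix length: 1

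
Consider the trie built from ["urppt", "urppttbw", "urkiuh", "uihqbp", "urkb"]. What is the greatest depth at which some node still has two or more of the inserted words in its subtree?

5

The deepest shared node is where two words last agree before diverging.
e.g. "urppt" and "urppttbw" share the prefix "urppt" of length 5; no pair shares a longer one.
Longest shared-prefix length: 5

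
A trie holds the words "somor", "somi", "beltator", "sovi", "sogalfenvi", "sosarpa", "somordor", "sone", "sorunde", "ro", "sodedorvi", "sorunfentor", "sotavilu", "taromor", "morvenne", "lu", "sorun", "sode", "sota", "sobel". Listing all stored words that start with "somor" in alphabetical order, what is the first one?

somor

DFS of the "somor" subtree visits, in order: "somor", "somordor"
Position 1: somor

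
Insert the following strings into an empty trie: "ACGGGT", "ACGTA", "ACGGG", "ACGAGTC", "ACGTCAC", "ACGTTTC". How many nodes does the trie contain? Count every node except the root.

Insert word by word; a character creates a node only if that edge doesn't already exist:
  "ACGGGT" → 6 new (A, C, G, G, G, T)
  "ACGTA" → prefix "ACG" already present; 2 new (T, A)
  "ACGGG" → prefix "ACGGG" already present; 0 new (none)
  "ACGAGTC" → prefix "ACG" already present; 4 new (A, G, T, C)
  "ACGTCAC" → prefix "ACGT" already present; 3 new (C, A, C)
  "ACGTTTC" → prefix "ACGT" already present; 3 new (T, T, C)
Total nodes = 6 + 2 + 0 + 4 + 3 + 3 = 18

18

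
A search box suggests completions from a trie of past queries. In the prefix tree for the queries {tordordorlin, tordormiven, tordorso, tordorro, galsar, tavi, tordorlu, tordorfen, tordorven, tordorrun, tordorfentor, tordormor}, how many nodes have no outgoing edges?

Leaves are exactly the stored words that no other stored word extends.
Those words: "galsar", "tavi", "tordordorlin", "tordorfentor", "tordorlu", "tordormiven", "tordormor", "tordorro", "tordorrun", "tordorso", "tordorven"
Leaf count: 11

11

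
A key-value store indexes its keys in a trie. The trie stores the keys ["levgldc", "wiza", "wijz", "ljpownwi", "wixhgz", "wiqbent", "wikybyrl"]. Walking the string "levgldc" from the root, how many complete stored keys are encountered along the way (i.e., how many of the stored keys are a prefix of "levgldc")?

1

Traverse "levgldc" character by character; count nodes along the way that are marked as word ends.
Prefixes of the query that are stored words: "levgldc"
Count: 1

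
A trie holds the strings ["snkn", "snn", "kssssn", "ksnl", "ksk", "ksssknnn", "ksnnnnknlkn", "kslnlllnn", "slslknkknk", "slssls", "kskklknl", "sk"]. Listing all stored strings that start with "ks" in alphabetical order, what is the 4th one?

ksnl

Words with prefix "ks", in lexicographic order: "ksk", "kskklknl", "kslnlllnn", "ksnl", "ksnnnnknlkn", "ksssknnn", "kssssn"
Position 4: ksnl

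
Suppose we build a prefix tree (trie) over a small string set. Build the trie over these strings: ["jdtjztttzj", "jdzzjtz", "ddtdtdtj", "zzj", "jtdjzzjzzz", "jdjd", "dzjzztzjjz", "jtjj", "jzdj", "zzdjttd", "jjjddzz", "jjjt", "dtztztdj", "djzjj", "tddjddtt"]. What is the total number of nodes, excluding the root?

Insert word by word; a character creates a node only if that edge doesn't already exist:
  "jdtjztttzj" → 10 new (j, d, t, j, z, t, t, t, z, j)
  "jdzzjtz" → prefix "jd" already present; 5 new (z, z, j, t, z)
  "ddtdtdtj" → 8 new (d, d, t, d, t, d, t, j)
  "zzj" → 3 new (z, z, j)
  "jtdjzzjzzz" → prefix "j" already present; 9 new (t, d, j, z, z, j, z, z, z)
  "jdjd" → prefix "jd" already present; 2 new (j, d)
  "dzjzztzjjz" → prefix "d" already present; 9 new (z, j, z, z, t, z, j, j, z)
  "jtjj" → prefix "jt" already present; 2 new (j, j)
  "jzdj" → prefix "j" already present; 3 new (z, d, j)
  "zzdjttd" → prefix "zz" already present; 5 new (d, j, t, t, d)
  "jjjddzz" → prefix "j" already present; 6 new (j, j, d, d, z, z)
  "jjjt" → prefix "jjj" already present; 1 new (t)
  "dtztztdj" → prefix "d" already present; 7 new (t, z, t, z, t, d, j)
  "djzjj" → prefix "d" already present; 4 new (j, z, j, j)
  "tddjddtt" → 8 new (t, d, d, j, d, d, t, t)
Total nodes = 10 + 5 + 8 + 3 + 9 + 2 + 9 + 2 + 3 + 5 + 6 + 1 + 7 + 4 + 8 = 82

82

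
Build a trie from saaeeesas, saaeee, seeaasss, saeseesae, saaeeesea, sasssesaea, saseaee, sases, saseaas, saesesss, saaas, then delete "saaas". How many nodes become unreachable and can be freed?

2

After clearing the end-marker at "saaas", prune upward until reaching a node still needed by another word.
The suffix "as" (2 nodes) is used only by "saaas"; the node for "saa" still has the child "e", so pruning stops there.
Nodes removed: 2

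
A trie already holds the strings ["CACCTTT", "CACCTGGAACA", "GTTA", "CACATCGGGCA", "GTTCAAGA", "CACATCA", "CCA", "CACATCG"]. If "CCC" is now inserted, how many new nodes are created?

1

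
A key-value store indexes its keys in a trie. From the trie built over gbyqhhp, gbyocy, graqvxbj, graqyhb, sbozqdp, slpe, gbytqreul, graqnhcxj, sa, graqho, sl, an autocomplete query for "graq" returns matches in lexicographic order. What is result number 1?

graqho

DFS of the "graq" subtree visits, in order: "graqho", "graqnhcxj", "graqvxbj", "graqyhb"
The 1st is graqho.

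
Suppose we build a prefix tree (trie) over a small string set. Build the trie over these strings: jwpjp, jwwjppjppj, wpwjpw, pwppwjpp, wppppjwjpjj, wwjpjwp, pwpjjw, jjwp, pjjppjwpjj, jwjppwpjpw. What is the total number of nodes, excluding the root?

Insert word by word; a character creates a node only if that edge doesn't already exist:
  "jwpjp" → 5 new (j, w, p, j, p)
  "jwwjppjppj" → prefix "jw" already present; 8 new (w, j, p, p, j, p, p, j)
  "wpwjpw" → 6 new (w, p, w, j, p, w)
  "pwppwjpp" → 8 new (p, w, p, p, w, j, p, p)
  "wppppjwjpjj" → prefix "wp" already present; 9 new (p, p, p, j, w, j, p, j, j)
  "wwjpjwp" → prefix "w" already present; 6 new (w, j, p, j, w, p)
  "pwpjjw" → prefix "pwp" already present; 3 new (j, j, w)
  "jjwp" → prefix "j" already present; 3 new (j, w, p)
  "pjjppjwpjj" → prefix "p" already present; 9 new (j, j, p, p, j, w, p, j, j)
  "jwjppwpjpw" → prefix "jw" already present; 8 new (j, p, p, w, p, j, p, w)
Total nodes = 5 + 8 + 6 + 8 + 9 + 6 + 3 + 3 + 9 + 8 = 65

65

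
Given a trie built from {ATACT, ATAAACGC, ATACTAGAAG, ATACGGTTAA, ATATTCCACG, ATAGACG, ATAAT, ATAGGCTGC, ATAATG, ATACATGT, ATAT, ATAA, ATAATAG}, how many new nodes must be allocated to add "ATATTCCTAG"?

3

The longest prefix of "ATATTCCTAG" already in the trie is "ATATTCC" (length 7).
So 10 − 7 = 3 new nodes.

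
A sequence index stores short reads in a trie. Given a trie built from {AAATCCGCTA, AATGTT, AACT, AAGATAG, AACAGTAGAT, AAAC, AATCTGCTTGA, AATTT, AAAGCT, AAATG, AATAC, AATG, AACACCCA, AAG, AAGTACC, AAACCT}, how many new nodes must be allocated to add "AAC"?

0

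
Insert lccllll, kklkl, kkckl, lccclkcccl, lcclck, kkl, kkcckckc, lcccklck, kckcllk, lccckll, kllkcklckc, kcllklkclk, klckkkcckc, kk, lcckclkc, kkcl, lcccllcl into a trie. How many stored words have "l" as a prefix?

Traverse to the node for "l", then collect every word in that subtree.
Matches: "lcccklck", "lccckll", "lccclkcccl", "lcccllcl", "lcckclkc", "lcclck", "lccllll"
Count: 7

7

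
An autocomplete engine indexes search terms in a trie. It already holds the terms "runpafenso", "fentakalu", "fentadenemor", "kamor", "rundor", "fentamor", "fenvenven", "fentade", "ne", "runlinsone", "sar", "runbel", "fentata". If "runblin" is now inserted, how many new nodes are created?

"runb" is already a path in the trie; the remaining "lin" must be added.
Each of the 3 remaining characters creates one node.

3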